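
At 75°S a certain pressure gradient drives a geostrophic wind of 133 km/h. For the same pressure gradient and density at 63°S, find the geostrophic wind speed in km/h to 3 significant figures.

144 km/h

With the same pressure gradient and density, V_g ∝ 1/f ∝ 1/sin φ.
V₂ = V₁ · sin φ₁ / sin φ₂ = 133 × sin 75° / sin 63°
V₂ = 133 × 0.9659/0.8910 = 144 km/h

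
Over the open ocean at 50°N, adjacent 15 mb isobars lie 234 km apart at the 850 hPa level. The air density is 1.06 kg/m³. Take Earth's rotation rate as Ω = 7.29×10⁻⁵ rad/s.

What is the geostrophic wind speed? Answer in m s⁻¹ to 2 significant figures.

Coriolis parameter at 50°N:
f = 2Ω sin φ = 2 × 7.29×10⁻⁵ × sin 50° = 1.12×10⁻⁴ s⁻¹
Pressure gradient: |∂P/∂n| = 1500 Pa / 234000 m = 6.41×10⁻³ Pa/m
Geostrophic balance (pressure-gradient force = Coriolis force):
V_g = (1/(fρ)) |∂P/∂n| = 6.41×10⁻³ / (1.12×10⁻⁴ × 1.06) = 54.1 m/s

54 m s⁻¹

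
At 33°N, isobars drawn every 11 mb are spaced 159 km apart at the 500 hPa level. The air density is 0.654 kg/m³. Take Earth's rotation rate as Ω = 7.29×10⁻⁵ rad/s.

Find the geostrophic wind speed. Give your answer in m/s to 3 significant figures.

133 m/s

Coriolis parameter at 33°N:
f = 2Ω sin φ = 2 × 7.29×10⁻⁵ × sin 33° = 7.94×10⁻⁵ s⁻¹
Pressure gradient: |∂P/∂n| = 1100 Pa / 159000 m = 6.92×10⁻³ Pa/m
Geostrophic balance (pressure-gradient force = Coriolis force):
V_g = (1/(fρ)) |∂P/∂n| = 6.92×10⁻³ / (7.94×10⁻⁵ × 0.654) = 133 m/s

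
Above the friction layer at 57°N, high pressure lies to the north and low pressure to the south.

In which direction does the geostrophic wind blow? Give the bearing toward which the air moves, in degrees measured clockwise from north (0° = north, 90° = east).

The pressure-gradient force points toward the south (bearing 180°).
Geostrophic balance: in the Northern Hemisphere the Coriolis force deflects motion to the right, so the geostrophic wind blows 90° to the right of the pressure-gradient force (low pressure on the left).
Rotating 180° by 90° clockwise gives 270° — the wind blows toward the west.

270°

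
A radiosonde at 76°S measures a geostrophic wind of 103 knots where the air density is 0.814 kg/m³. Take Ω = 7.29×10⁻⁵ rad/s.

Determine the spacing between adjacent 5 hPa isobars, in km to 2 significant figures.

Coriolis parameter at 76°S:
f = 2Ω sin φ = 2 × 7.29×10⁻⁵ × sin 76° = 1.41×10⁻⁴ s⁻¹
Wind speed in SI: 103 knots = 53.0 m/s
Geostrophic balance rearranged: |∂P/∂n| = f ρ V_g
|∂P/∂n| = 1.41×10⁻⁴ × 0.814 × 53.0 = 6.10×10⁻³ Pa/m
Isobar spacing: Δn = ΔP/|∂P/∂n| = 500 Pa / 6.10×10⁻³ Pa/m = 81942 m ≈ 82 km

82 km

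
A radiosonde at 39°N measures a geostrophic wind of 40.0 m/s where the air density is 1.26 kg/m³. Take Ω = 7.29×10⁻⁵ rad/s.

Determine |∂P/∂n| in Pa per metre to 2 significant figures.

Coriolis parameter at 39°N:
f = 2Ω sin φ = 2 × 7.29×10⁻⁵ × sin 39° = 9.18×10⁻⁵ s⁻¹
Geostrophic balance rearranged: |∂P/∂n| = f ρ V_g
|∂P/∂n| = 9.18×10⁻⁵ × 1.26 × 40.0 = 4.62×10⁻³ Pa/m

4.6×10⁻³ Pa/m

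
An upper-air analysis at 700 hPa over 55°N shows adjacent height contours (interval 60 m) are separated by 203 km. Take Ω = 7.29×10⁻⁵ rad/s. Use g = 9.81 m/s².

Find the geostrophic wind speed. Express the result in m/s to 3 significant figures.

24.3 m/s

Coriolis parameter at 55°N:
f = 2Ω sin φ = 2 × 7.29×10⁻⁵ × sin 55° = 1.19×10⁻⁴ s⁻¹
Height gradient: |∂Z/∂n| = 60 m / 203000 m = 2.96×10⁻⁴
On a pressure surface, geostrophic balance gives V_g = (g/f)|∂Z/∂n|:
V_g = 9.81 × 2.96×10⁻⁴ / 1.19×10⁻⁴ = 24.3 m/s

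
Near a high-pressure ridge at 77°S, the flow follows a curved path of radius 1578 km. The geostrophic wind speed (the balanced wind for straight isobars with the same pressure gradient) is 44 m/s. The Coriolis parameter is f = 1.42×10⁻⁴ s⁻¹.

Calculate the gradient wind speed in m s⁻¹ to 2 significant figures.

60 m s⁻¹

Around a high, pressure-gradient force acts outward with centrifugal, so Coriolis balances both:
fV = (1/ρ)|∂P/∂n| + V²/R  →  V² − fR·V + fR·V_g = 0
With fR = 1.42×10⁻⁴ × 1578×10³ m = 224 m/s:
V = [fR − √((fR)² − 4 fR V_g)]/2 = [224 − √(224² − 4×224×44)]/2 = 60.1 m/s
Supergeostrophic (V > V_g = 44 m/s), as expected around a high.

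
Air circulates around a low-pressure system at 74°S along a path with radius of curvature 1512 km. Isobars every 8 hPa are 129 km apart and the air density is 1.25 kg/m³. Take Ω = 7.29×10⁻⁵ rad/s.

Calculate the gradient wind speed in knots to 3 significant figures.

Coriolis parameter at 74°S:
f = 2Ω sin φ = 2 × 7.29×10⁻⁵ × sin 74° = 1.40×10⁻⁴ s⁻¹
Pressure gradient: |∂P/∂n| = 800 Pa / 129000 m = 6.20×10⁻³ Pa/m
Geostrophic speed: V_g = |∂P/∂n|/(fρ) = 6.20×10⁻³/(1.40×10⁻⁴ × 1.25) = 35.4 m/s
Around a low, centrifugal force acts outward with Coriolis, so pressure-gradient force balances both:
(1/ρ)|∂P/∂n| = fV + V²/R  →  V² + fR·V − fR·V_g = 0
With fR = 1.40×10⁻⁴ × 1512×10³ m = 212 m/s:
V = [−fR + √((fR)² + 4 fR V_g)]/2 = [−212 + √(212² + 4×212×35.4)]/2 = 30.9 m/s
Subgeostrophic (V < V_g = 35.4 m/s), as expected around a low.
Converting: 30.9 m/s × 1.944 = 60.1 knots

60.1 knots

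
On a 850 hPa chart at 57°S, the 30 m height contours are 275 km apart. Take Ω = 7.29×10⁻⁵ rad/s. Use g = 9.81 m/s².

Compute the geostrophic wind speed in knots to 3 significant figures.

17.0 knots

Coriolis parameter at 57°S:
f = 2Ω sin φ = 2 × 7.29×10⁻⁵ × sin 57° = 1.22×10⁻⁴ s⁻¹
Height gradient: |∂Z/∂n| = 30 m / 275000 m = 1.09×10⁻⁴
On a pressure surface, geostrophic balance gives V_g = (g/f)|∂Z/∂n|:
V_g = 9.81 × 1.09×10⁻⁴ / 1.22×10⁻⁴ = 8.75 m/s
Converting: 8.75 m/s × 1.944 = 17.0 knots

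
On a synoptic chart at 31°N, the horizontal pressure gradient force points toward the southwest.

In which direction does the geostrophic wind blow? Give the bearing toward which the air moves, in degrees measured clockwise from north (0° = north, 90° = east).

315°

The pressure-gradient force points toward the southwest (bearing 225°).
Geostrophic balance: in the Northern Hemisphere the Coriolis force deflects motion to the right, so the geostrophic wind blows 90° to the right of the pressure-gradient force (low pressure on the left).
Rotating 225° by 90° clockwise gives 315° — the wind blows toward the northwest.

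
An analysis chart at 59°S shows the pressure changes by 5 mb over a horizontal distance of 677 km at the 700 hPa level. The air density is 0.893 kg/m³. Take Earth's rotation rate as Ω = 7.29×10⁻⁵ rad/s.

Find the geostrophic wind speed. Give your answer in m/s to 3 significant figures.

6.62 m/s

Coriolis parameter at 59°S:
f = 2Ω sin φ = 2 × 7.29×10⁻⁵ × sin 59° = 1.25×10⁻⁴ s⁻¹
Pressure gradient: |∂P/∂n| = 500 Pa / 677000 m = 7.39×10⁻⁴ Pa/m
Geostrophic balance (pressure-gradient force = Coriolis force):
V_g = (1/(fρ)) |∂P/∂n| = 7.39×10⁻⁴ / (1.25×10⁻⁴ × 0.893) = 6.62 m/s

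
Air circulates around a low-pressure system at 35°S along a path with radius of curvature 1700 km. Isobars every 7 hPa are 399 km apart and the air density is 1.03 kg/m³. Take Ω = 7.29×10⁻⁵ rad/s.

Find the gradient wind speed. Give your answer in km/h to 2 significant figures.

Coriolis parameter at 35°S:
f = 2Ω sin φ = 2 × 7.29×10⁻⁵ × sin 35° = 8.36×10⁻⁵ s⁻¹
Pressure gradient: |∂P/∂n| = 700 Pa / 399000 m = 1.75×10⁻³ Pa/m
Geostrophic speed: V_g = |∂P/∂n|/(fρ) = 1.75×10⁻³/(8.36×10⁻⁵ × 1.03) = 20.4 m/s
Around a low, centrifugal force acts outward with Coriolis, so pressure-gradient force balances both:
(1/ρ)|∂P/∂n| = fV + V²/R  →  V² + fR·V − fR·V_g = 0
With fR = 8.36×10⁻⁵ × 1700×10³ m = 142 m/s:
V = [−fR + √((fR)² + 4 fR V_g)]/2 = [−142 + √(142² + 4×142×20.4)]/2 = 18.1 m/s
Subgeostrophic (V < V_g = 20.4 m/s), as expected around a low.
Converting: 18.1 m/s × 3.6 = 65 km/h

65 km/h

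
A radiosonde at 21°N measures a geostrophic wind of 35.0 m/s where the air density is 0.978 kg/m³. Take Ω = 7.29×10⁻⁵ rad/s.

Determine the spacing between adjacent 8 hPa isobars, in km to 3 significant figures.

447 km

Coriolis parameter at 21°N:
f = 2Ω sin φ = 2 × 7.29×10⁻⁵ × sin 21° = 5.23×10⁻⁵ s⁻¹
Geostrophic balance rearranged: |∂P/∂n| = f ρ V_g
|∂P/∂n| = 5.23×10⁻⁵ × 0.978 × 35.0 = 1.79×10⁻³ Pa/m
Isobar spacing: Δn = ΔP/|∂P/∂n| = 800 Pa / 1.79×10⁻³ Pa/m = 447297 m ≈ 447 km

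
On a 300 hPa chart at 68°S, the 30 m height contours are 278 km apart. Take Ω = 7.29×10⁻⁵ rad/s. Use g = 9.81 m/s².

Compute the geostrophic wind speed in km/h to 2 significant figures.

28 km/h

Coriolis parameter at 68°S:
f = 2Ω sin φ = 2 × 7.29×10⁻⁵ × sin 68° = 1.35×10⁻⁴ s⁻¹
Height gradient: |∂Z/∂n| = 30 m / 278000 m = 1.08×10⁻⁴
On a pressure surface, geostrophic balance gives V_g = (g/f)|∂Z/∂n|:
V_g = 9.81 × 1.08×10⁻⁴ / 1.35×10⁻⁴ = 7.83 m/s
Converting: 7.83 m/s × 3.6 = 28 km/h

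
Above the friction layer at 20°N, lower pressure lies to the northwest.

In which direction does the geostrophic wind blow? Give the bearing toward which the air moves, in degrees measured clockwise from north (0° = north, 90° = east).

045°

The pressure-gradient force points toward the northwest (bearing 315°).
Geostrophic balance: in the Northern Hemisphere the Coriolis force deflects motion to the right, so the geostrophic wind blows 90° to the right of the pressure-gradient force (low pressure on the left).
Rotating 315° by 90° clockwise gives 045° — the wind blows toward the northeast.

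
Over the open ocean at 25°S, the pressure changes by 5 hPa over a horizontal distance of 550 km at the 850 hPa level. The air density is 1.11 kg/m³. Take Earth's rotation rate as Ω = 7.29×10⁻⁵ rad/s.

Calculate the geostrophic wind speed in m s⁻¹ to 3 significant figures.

Coriolis parameter at 25°S:
f = 2Ω sin φ = 2 × 7.29×10⁻⁵ × sin 25° = 6.16×10⁻⁵ s⁻¹
Pressure gradient: |∂P/∂n| = 500 Pa / 550000 m = 9.09×10⁻⁴ Pa/m
Geostrophic balance (pressure-gradient force = Coriolis force):
V_g = (1/(fρ)) |∂P/∂n| = 9.09×10⁻⁴ / (6.16×10⁻⁵ × 1.11) = 13.3 m/s

13.3 m s⁻¹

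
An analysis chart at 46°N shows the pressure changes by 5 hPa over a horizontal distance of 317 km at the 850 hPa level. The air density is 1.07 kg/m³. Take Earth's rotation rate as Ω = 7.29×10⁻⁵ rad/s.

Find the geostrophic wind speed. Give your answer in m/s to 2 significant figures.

Coriolis parameter at 46°N:
f = 2Ω sin φ = 2 × 7.29×10⁻⁵ × sin 46° = 1.05×10⁻⁴ s⁻¹
Pressure gradient: |∂P/∂n| = 500 Pa / 317000 m = 1.58×10⁻³ Pa/m
Geostrophic balance (pressure-gradient force = Coriolis force):
V_g = (1/(fρ)) |∂P/∂n| = 1.58×10⁻³ / (1.05×10⁻⁴ × 1.07) = 14.1 m/s

14 m/s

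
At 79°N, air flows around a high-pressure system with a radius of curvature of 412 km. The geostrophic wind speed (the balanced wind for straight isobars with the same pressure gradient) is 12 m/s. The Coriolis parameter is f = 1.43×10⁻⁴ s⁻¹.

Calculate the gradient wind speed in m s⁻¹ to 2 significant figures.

17 m s⁻¹

Around a high, pressure-gradient force acts outward with centrifugal, so Coriolis balances both:
fV = (1/ρ)|∂P/∂n| + V²/R  →  V² − fR·V + fR·V_g = 0
With fR = 1.43×10⁻⁴ × 412×10³ m = 58.9 m/s:
V = [fR − √((fR)² − 4 fR V_g)]/2 = [58.9 − √(58.9² − 4×58.9×12)]/2 = 16.8 m/s
Supergeostrophic (V > V_g = 12 m/s), as expected around a high.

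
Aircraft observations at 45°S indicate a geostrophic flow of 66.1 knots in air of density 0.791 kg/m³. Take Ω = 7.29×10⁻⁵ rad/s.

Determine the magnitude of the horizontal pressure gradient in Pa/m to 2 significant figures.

Coriolis parameter at 45°S:
f = 2Ω sin φ = 2 × 7.29×10⁻⁵ × sin 45° = 1.03×10⁻⁴ s⁻¹
Wind speed in SI: 66.1 knots = 34.0 m/s
Geostrophic balance rearranged: |∂P/∂n| = f ρ V_g
|∂P/∂n| = 1.03×10⁻⁴ × 0.791 × 34.0 = 2.77×10⁻³ Pa/m

2.8×10⁻³ Pa/m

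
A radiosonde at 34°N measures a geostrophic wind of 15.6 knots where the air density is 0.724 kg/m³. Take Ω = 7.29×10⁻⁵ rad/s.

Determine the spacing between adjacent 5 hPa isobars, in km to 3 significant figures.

Coriolis parameter at 34°N:
f = 2Ω sin φ = 2 × 7.29×10⁻⁵ × sin 34° = 8.15×10⁻⁵ s⁻¹
Wind speed in SI: 15.6 knots = 8.03 m/s
Geostrophic balance rearranged: |∂P/∂n| = f ρ V_g
|∂P/∂n| = 8.15×10⁻⁵ × 0.724 × 8.03 = 4.74×10⁻⁴ Pa/m
Isobar spacing: Δn = ΔP/|∂P/∂n| = 500 Pa / 4.74×10⁻⁴ Pa/m = 1055479 m ≈ 1060 km

1060 km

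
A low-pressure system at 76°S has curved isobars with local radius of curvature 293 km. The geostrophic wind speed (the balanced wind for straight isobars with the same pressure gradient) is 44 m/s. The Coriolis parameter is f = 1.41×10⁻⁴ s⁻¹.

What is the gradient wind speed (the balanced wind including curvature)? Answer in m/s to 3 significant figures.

26.7 m/s

Around a low, centrifugal force acts outward with Coriolis, so pressure-gradient force balances both:
(1/ρ)|∂P/∂n| = fV + V²/R  →  V² + fR·V − fR·V_g = 0
With fR = 1.41×10⁻⁴ × 293×10³ m = 41.3 m/s:
V = [−fR + √((fR)² + 4 fR V_g)]/2 = [−41.3 + √(41.3² + 4×41.3×44)]/2 = 26.7 m/s
Subgeostrophic (V < V_g = 44 m/s), as expected around a low.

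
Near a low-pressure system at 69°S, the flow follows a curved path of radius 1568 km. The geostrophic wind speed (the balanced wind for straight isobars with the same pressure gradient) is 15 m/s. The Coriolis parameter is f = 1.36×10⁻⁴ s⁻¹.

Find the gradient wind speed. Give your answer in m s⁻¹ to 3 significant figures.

14.1 m s⁻¹

Around a low, centrifugal force acts outward with Coriolis, so pressure-gradient force balances both:
(1/ρ)|∂P/∂n| = fV + V²/R  →  V² + fR·V − fR·V_g = 0
With fR = 1.36×10⁻⁴ × 1568×10³ m = 213 m/s:
V = [−fR + √((fR)² + 4 fR V_g)]/2 = [−213 + √(213² + 4×213×15)]/2 = 14.1 m/s
Subgeostrophic (V < V_g = 15 m/s), as expected around a low.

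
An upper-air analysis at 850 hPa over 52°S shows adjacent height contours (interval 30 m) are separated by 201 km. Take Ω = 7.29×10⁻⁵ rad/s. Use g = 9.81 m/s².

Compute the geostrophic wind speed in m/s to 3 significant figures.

12.7 m/s

Coriolis parameter at 52°S:
f = 2Ω sin φ = 2 × 7.29×10⁻⁵ × sin 52° = 1.15×10⁻⁴ s⁻¹
Height gradient: |∂Z/∂n| = 30 m / 201000 m = 1.49×10⁻⁴
On a pressure surface, geostrophic balance gives V_g = (g/f)|∂Z/∂n|:
V_g = 9.81 × 1.49×10⁻⁴ / 1.15×10⁻⁴ = 12.7 m/s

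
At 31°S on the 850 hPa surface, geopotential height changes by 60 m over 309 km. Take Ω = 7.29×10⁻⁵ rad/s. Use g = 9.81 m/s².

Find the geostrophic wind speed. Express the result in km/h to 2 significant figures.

91 km/h

Coriolis parameter at 31°S:
f = 2Ω sin φ = 2 × 7.29×10⁻⁵ × sin 31° = 7.51×10⁻⁵ s⁻¹
Height gradient: |∂Z/∂n| = 60 m / 309000 m = 1.94×10⁻⁴
On a pressure surface, geostrophic balance gives V_g = (g/f)|∂Z/∂n|:
V_g = 9.81 × 1.94×10⁻⁴ / 7.51×10⁻⁵ = 25.4 m/s
Converting: 25.4 m/s × 3.6 = 91 km/h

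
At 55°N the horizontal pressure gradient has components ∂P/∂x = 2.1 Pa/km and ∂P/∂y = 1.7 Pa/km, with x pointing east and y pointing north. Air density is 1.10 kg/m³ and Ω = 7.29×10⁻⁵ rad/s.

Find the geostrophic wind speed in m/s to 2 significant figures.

Coriolis parameter at 55°N:
f = 2Ω sin φ = 2 × 7.29×10⁻⁵ × sin 55° = 1.19×10⁻⁴ s⁻¹
Component geostrophic relations (x east, y north):
u_g = −(1/(fρ)) ∂P/∂y,  v_g = (1/(fρ)) ∂P/∂x
u_g = −(1.7×10⁻³)/(1.19×10⁻⁴ × 1.10) = −12.9 m/s;  v_g = (2.1×10⁻³)/(1.19×10⁻⁴ × 1.10) = 16.0 m/s
|V_g| = √(u_g² + v_g²) = 20.6 m/s

21 m/s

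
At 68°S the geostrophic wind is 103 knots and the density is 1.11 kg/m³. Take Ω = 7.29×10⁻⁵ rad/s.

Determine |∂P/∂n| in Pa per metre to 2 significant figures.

8.0×10⁻³ Pa/m

Coriolis parameter at 68°S:
f = 2Ω sin φ = 2 × 7.29×10⁻⁵ × sin 68° = 1.35×10⁻⁴ s⁻¹
Wind speed in SI: 103 knots = 53.0 m/s
Geostrophic balance rearranged: |∂P/∂n| = f ρ V_g
|∂P/∂n| = 1.35×10⁻⁴ × 1.11 × 53.0 = 7.95×10⁻³ Pa/m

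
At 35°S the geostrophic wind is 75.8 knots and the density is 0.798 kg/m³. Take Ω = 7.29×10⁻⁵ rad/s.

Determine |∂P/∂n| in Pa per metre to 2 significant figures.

2.6×10⁻³ Pa/m

Coriolis parameter at 35°S:
f = 2Ω sin φ = 2 × 7.29×10⁻⁵ × sin 35° = 8.36×10⁻⁵ s⁻¹
Wind speed in SI: 75.8 knots = 39.0 m/s
Geostrophic balance rearranged: |∂P/∂n| = f ρ V_g
|∂P/∂n| = 8.36×10⁻⁵ × 0.798 × 39.0 = 2.60×10⁻³ Pa/m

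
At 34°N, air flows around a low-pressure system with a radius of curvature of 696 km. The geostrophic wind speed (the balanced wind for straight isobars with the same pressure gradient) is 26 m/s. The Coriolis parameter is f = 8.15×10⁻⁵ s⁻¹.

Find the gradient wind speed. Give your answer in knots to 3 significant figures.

Around a low, centrifugal force acts outward with Coriolis, so pressure-gradient force balances both:
(1/ρ)|∂P/∂n| = fV + V²/R  →  V² + fR·V − fR·V_g = 0
With fR = 8.15×10⁻⁵ × 696×10³ m = 56.7 m/s:
V = [−fR + √((fR)² + 4 fR V_g)]/2 = [−56.7 + √(56.7² + 4×56.7×26)]/2 = 19.4 m/s
Subgeostrophic (V < V_g = 26 m/s), as expected around a low.
Converting: 19.4 m/s × 1.944 = 37.7 knots

37.7 knots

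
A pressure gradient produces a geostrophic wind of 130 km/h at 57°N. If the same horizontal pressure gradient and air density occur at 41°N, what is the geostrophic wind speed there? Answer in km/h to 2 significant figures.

170 km/h

With the same pressure gradient and density, V_g ∝ 1/f ∝ 1/sin φ.
V₂ = V₁ · sin φ₁ / sin φ₂ = 130 × sin 57° / sin 41°
V₂ = 130 × 0.8387/0.6561 = 170 km/h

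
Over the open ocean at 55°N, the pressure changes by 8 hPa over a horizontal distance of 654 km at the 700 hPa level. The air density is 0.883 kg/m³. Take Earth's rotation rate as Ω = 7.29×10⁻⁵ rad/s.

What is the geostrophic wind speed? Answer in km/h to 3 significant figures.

41.8 km/h

Coriolis parameter at 55°N:
f = 2Ω sin φ = 2 × 7.29×10⁻⁵ × sin 55° = 1.19×10⁻⁴ s⁻¹
Pressure gradient: |∂P/∂n| = 800 Pa / 654000 m = 1.22×10⁻³ Pa/m
Geostrophic balance (pressure-gradient force = Coriolis force):
V_g = (1/(fρ)) |∂P/∂n| = 1.22×10⁻³ / (1.19×10⁻⁴ × 0.883) = 11.6 m/s
Converting: 11.6 m/s × 3.6 = 41.8 km/h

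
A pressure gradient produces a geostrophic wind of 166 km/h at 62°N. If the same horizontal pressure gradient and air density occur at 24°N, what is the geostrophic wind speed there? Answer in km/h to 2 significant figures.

360 km/h

With the same pressure gradient and density, V_g ∝ 1/f ∝ 1/sin φ.
V₂ = V₁ · sin φ₁ / sin φ₂ = 166 × sin 62° / sin 24°
V₂ = 166 × 0.8829/0.4067 = 360 km/h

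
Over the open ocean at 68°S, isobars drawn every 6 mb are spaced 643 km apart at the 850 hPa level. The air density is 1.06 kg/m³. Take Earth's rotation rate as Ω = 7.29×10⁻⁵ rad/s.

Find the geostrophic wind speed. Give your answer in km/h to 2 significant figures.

23 km/h

Coriolis parameter at 68°S:
f = 2Ω sin φ = 2 × 7.29×10⁻⁵ × sin 68° = 1.35×10⁻⁴ s⁻¹
Pressure gradient: |∂P/∂n| = 600 Pa / 643000 m = 9.33×10⁻⁴ Pa/m
Geostrophic balance (pressure-gradient force = Coriolis force):
V_g = (1/(fρ)) |∂P/∂n| = 9.33×10⁻⁴ / (1.35×10⁻⁴ × 1.06) = 6.51 m/s
Converting: 6.51 m/s × 3.6 = 23 km/h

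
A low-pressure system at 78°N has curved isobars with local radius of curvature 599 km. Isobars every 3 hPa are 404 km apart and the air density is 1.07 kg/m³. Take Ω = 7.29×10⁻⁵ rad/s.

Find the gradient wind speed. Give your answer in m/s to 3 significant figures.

4.62 m/s

Coriolis parameter at 78°N:
f = 2Ω sin φ = 2 × 7.29×10⁻⁵ × sin 78° = 1.43×10⁻⁴ s⁻¹
Pressure gradient: |∂P/∂n| = 300 Pa / 404000 m = 7.43×10⁻⁴ Pa/m
Geostrophic speed: V_g = |∂P/∂n|/(fρ) = 7.43×10⁻⁴/(1.43×10⁻⁴ × 1.07) = 4.87 m/s
Around a low, centrifugal force acts outward with Coriolis, so pressure-gradient force balances both:
(1/ρ)|∂P/∂n| = fV + V²/R  →  V² + fR·V − fR·V_g = 0
With fR = 1.43×10⁻⁴ × 599×10³ m = 85.4 m/s:
V = [−fR + √((fR)² + 4 fR V_g)]/2 = [−85.4 + √(85.4² + 4×85.4×4.87)]/2 = 4.62 m/s
Subgeostrophic (V < V_g = 4.87 m/s), as expected around a low.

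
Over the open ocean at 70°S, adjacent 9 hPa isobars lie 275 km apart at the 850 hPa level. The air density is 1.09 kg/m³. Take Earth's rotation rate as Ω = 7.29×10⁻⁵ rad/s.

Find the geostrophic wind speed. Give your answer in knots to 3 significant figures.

Coriolis parameter at 70°S:
f = 2Ω sin φ = 2 × 7.29×10⁻⁵ × sin 70° = 1.37×10⁻⁴ s⁻¹
Pressure gradient: |∂P/∂n| = 900 Pa / 275000 m = 3.27×10⁻³ Pa/m
Geostrophic balance (pressure-gradient force = Coriolis force):
V_g = (1/(fρ)) |∂P/∂n| = 3.27×10⁻³ / (1.37×10⁻⁴ × 1.09) = 21.9 m/s
Converting: 21.9 m/s × 1.944 = 42.6 knots

42.6 knots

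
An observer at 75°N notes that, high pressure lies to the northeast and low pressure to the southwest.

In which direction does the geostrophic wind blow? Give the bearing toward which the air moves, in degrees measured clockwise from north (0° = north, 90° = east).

The pressure-gradient force points toward the southwest (bearing 225°).
Geostrophic balance: in the Northern Hemisphere the Coriolis force deflects motion to the right, so the geostrophic wind blows 90° to the right of the pressure-gradient force (low pressure on the left).
Rotating 225° by 90° clockwise gives 315° — the wind blows toward the northwest.

315°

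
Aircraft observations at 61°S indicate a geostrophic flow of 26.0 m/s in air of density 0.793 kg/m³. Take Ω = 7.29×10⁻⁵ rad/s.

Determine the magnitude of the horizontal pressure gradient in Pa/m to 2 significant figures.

Coriolis parameter at 61°S:
f = 2Ω sin φ = 2 × 7.29×10⁻⁵ × sin 61° = 1.28×10⁻⁴ s⁻¹
Geostrophic balance rearranged: |∂P/∂n| = f ρ V_g
|∂P/∂n| = 1.28×10⁻⁴ × 0.793 × 26.0 = 2.63×10⁻³ Pa/m

2.6×10⁻³ Pa/m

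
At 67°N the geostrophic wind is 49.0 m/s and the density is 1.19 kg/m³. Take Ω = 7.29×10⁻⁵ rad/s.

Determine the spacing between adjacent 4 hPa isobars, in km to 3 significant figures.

Coriolis parameter at 67°N:
f = 2Ω sin φ = 2 × 7.29×10⁻⁵ × sin 67° = 1.34×10⁻⁴ s⁻¹
Geostrophic balance rearranged: |∂P/∂n| = f ρ V_g
|∂P/∂n| = 1.34×10⁻⁴ × 1.19 × 49.0 = 7.83×10⁻³ Pa/m
Isobar spacing: Δn = ΔP/|∂P/∂n| = 400 Pa / 7.83×10⁻³ Pa/m = 51113 m ≈ 51.1 km

51.1 km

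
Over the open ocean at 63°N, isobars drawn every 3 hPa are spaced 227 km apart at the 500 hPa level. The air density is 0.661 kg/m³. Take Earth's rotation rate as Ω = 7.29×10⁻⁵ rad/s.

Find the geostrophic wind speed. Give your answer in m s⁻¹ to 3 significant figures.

Coriolis parameter at 63°N:
f = 2Ω sin φ = 2 × 7.29×10⁻⁵ × sin 63° = 1.30×10⁻⁴ s⁻¹
Pressure gradient: |∂P/∂n| = 300 Pa / 227000 m = 1.32×10⁻³ Pa/m
Geostrophic balance (pressure-gradient force = Coriolis force):
V_g = (1/(fρ)) |∂P/∂n| = 1.32×10⁻³ / (1.30×10⁻⁴ × 0.661) = 15.4 m/s

15.4 m s⁻¹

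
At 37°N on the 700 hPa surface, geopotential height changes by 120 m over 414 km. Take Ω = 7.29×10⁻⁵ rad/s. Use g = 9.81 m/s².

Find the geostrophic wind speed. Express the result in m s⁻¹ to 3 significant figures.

Coriolis parameter at 37°N:
f = 2Ω sin φ = 2 × 7.29×10⁻⁵ × sin 37° = 8.77×10⁻⁵ s⁻¹
Height gradient: |∂Z/∂n| = 120 m / 414000 m = 2.90×10⁻⁴
On a pressure surface, geostrophic balance gives V_g = (g/f)|∂Z/∂n|:
V_g = 9.81 × 2.90×10⁻⁴ / 8.77×10⁻⁵ = 32.4 m/s

32.4 m s⁻¹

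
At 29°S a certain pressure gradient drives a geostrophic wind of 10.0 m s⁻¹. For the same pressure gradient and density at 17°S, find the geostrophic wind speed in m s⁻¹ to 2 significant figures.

17 m s⁻¹

With the same pressure gradient and density, V_g ∝ 1/f ∝ 1/sin φ.
V₂ = V₁ · sin φ₁ / sin φ₂ = 10.0 × sin 29° / sin 17°
V₂ = 10.0 × 0.4848/0.2924 = 17 m s⁻¹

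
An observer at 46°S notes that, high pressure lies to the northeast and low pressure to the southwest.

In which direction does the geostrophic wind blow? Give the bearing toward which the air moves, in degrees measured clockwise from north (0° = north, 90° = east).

135°

The pressure-gradient force points toward the southwest (bearing 225°).
Geostrophic balance: in the Southern Hemisphere the Coriolis force deflects motion to the left, so the geostrophic wind blows 90° to the left of the pressure-gradient force (low pressure on the right).
Rotating 225° by 90° counterclockwise gives 135° — the wind blows toward the southeast.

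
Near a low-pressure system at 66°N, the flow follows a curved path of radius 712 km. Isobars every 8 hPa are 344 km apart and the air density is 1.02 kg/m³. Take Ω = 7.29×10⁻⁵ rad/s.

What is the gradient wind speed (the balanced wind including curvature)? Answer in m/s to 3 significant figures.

14.8 m/s

Coriolis parameter at 66°N:
f = 2Ω sin φ = 2 × 7.29×10⁻⁵ × sin 66° = 1.33×10⁻⁴ s⁻¹
Pressure gradient: |∂P/∂n| = 800 Pa / 344000 m = 2.33×10⁻³ Pa/m
Geostrophic speed: V_g = |∂P/∂n|/(fρ) = 2.33×10⁻³/(1.33×10⁻⁴ × 1.02) = 17.1 m/s
Around a low, centrifugal force acts outward with Coriolis, so pressure-gradient force balances both:
(1/ρ)|∂P/∂n| = fV + V²/R  →  V² + fR·V − fR·V_g = 0
With fR = 1.33×10⁻⁴ × 712×10³ m = 94.8 m/s:
V = [−fR + √((fR)² + 4 fR V_g)]/2 = [−94.8 + √(94.8² + 4×94.8×17.1)]/2 = 14.8 m/s
Subgeostrophic (V < V_g = 17.1 m/s), as expected around a low.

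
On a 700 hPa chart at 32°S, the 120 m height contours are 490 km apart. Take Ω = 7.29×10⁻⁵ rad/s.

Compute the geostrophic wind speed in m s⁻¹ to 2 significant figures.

31 m s⁻¹

Coriolis parameter at 32°S:
f = 2Ω sin φ = 2 × 7.29×10⁻⁵ × sin 32° = 7.73×10⁻⁵ s⁻¹
Height gradient: |∂Z/∂n| = 120 m / 490000 m = 2.45×10⁻⁴
On a pressure surface, geostrophic balance gives V_g = (g/f)|∂Z/∂n|:
V_g = 9.81 × 2.45×10⁻⁴ / 7.73×10⁻⁵ = 31.1 m/s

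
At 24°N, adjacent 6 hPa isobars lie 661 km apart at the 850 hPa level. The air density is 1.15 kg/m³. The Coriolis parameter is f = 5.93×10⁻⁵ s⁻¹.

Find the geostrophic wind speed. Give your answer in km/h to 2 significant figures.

48 km/h

Pressure gradient: |∂P/∂n| = 600 Pa / 661000 m = 9.08×10⁻⁴ Pa/m
Geostrophic balance (pressure-gradient force = Coriolis force):
V_g = (1/(fρ)) |∂P/∂n| = 9.08×10⁻⁴ / (5.93×10⁻⁵ × 1.15) = 13.3 m/s
Converting: 13.3 m/s × 3.6 = 48 km/h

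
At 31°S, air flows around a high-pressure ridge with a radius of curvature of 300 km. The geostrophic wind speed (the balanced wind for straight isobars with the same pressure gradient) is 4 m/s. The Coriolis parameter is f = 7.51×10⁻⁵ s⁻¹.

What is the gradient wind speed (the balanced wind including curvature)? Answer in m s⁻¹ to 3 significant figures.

Around a high, pressure-gradient force acts outward with centrifugal, so Coriolis balances both:
fV = (1/ρ)|∂P/∂n| + V²/R  →  V² − fR·V + fR·V_g = 0
With fR = 7.51×10⁻⁵ × 300×10³ m = 22.5 m/s:
V = [fR − √((fR)² − 4 fR V_g)]/2 = [22.5 − √(22.5² − 4×22.5×4)]/2 = 5.2 m/s
Supergeostrophic (V > V_g = 4 m/s), as expected around a high.

5.20 m s⁻¹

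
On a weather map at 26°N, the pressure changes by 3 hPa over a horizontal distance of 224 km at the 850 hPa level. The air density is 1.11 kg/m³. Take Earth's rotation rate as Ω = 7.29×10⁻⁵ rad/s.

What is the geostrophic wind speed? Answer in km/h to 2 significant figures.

Coriolis parameter at 26°N:
f = 2Ω sin φ = 2 × 7.29×10⁻⁵ × sin 26° = 6.39×10⁻⁵ s⁻¹
Pressure gradient: |∂P/∂n| = 300 Pa / 224000 m = 1.34×10⁻³ Pa/m
Geostrophic balance (pressure-gradient force = Coriolis force):
V_g = (1/(fρ)) |∂P/∂n| = 1.34×10⁻³ / (6.39×10⁻⁵ × 1.11) = 18.9 m/s
Converting: 18.9 m/s × 3.6 = 68 km/h

68 km/h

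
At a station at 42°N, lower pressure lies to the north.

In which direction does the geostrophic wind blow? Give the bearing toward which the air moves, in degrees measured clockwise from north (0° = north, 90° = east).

090°

The pressure-gradient force points toward the north (bearing 000°).
Geostrophic balance: in the Northern Hemisphere the Coriolis force deflects motion to the right, so the geostrophic wind blows 90° to the right of the pressure-gradient force (low pressure on the left).
Rotating 000° by 90° clockwise gives 090° — the wind blows toward the east.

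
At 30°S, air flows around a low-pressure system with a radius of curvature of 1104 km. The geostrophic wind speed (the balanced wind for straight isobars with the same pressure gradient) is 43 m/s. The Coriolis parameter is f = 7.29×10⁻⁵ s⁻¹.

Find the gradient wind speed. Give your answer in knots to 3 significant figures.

60.3 knots

Around a low, centrifugal force acts outward with Coriolis, so pressure-gradient force balances both:
(1/ρ)|∂P/∂n| = fV + V²/R  →  V² + fR·V − fR·V_g = 0
With fR = 7.29×10⁻⁵ × 1104×10³ m = 80.5 m/s:
V = [−fR + √((fR)² + 4 fR V_g)]/2 = [−80.5 + √(80.5² + 4×80.5×43)]/2 = 31 m/s
Subgeostrophic (V < V_g = 43 m/s), as expected around a low.
Converting: 31 m/s × 1.944 = 60.3 knots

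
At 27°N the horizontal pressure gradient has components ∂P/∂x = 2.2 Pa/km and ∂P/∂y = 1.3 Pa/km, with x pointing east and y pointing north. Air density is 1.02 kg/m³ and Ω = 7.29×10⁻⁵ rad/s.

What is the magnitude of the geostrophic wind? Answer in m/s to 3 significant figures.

Coriolis parameter at 27°N:
f = 2Ω sin φ = 2 × 7.29×10⁻⁵ × sin 27° = 6.62×10⁻⁵ s⁻¹
Component geostrophic relations (x east, y north):
u_g = −(1/(fρ)) ∂P/∂y,  v_g = (1/(fρ)) ∂P/∂x
u_g = −(1.3×10⁻³)/(6.62×10⁻⁵ × 1.02) = −19.3 m/s;  v_g = (2.2×10⁻³)/(6.62×10⁻⁵ × 1.02) = 32.6 m/s
|V_g| = √(u_g² + v_g²) = 37.8 m/s

37.8 m/s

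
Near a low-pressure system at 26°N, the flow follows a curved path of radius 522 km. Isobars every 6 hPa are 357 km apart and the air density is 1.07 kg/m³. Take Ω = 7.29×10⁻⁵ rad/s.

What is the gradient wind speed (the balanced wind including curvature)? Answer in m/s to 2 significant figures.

16 m/s

Coriolis parameter at 26°N:
f = 2Ω sin φ = 2 × 7.29×10⁻⁵ × sin 26° = 6.39×10⁻⁵ s⁻¹
Pressure gradient: |∂P/∂n| = 600 Pa / 357000 m = 1.68×10⁻³ Pa/m
Geostrophic speed: V_g = |∂P/∂n|/(fρ) = 1.68×10⁻³/(6.39×10⁻⁵ × 1.07) = 24.6 m/s
Around a low, centrifugal force acts outward with Coriolis, so pressure-gradient force balances both:
(1/ρ)|∂P/∂n| = fV + V²/R  →  V² + fR·V − fR·V_g = 0
With fR = 6.39×10⁻⁵ × 522×10³ m = 33.4 m/s:
V = [−fR + √((fR)² + 4 fR V_g)]/2 = [−33.4 + √(33.4² + 4×33.4×24.6)]/2 = 16.5 m/s
Subgeostrophic (V < V_g = 24.6 m/s), as expected around a low.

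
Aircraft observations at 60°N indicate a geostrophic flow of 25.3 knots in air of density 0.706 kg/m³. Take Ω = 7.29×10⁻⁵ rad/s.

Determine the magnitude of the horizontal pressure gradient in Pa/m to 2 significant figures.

Coriolis parameter at 60°N:
f = 2Ω sin φ = 2 × 7.29×10⁻⁵ × sin 60° = 1.26×10⁻⁴ s⁻¹
Wind speed in SI: 25.3 knots = 13.0 m/s
Geostrophic balance rearranged: |∂P/∂n| = f ρ V_g
|∂P/∂n| = 1.26×10⁻⁴ × 0.706 × 13.0 = 1.16×10⁻³ Pa/m

1.2×10⁻³ Pa/m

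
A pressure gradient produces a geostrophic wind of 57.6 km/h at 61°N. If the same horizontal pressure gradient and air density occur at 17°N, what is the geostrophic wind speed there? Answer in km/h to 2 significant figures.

With the same pressure gradient and density, V_g ∝ 1/f ∝ 1/sin φ.
V₂ = V₁ · sin φ₁ / sin φ₂ = 57.6 × sin 61° / sin 17°
V₂ = 57.6 × 0.8746/0.2924 = 170 km/h

170 km/h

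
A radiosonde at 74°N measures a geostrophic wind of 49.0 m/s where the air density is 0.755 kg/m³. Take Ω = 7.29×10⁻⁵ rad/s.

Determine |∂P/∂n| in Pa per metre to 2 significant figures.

5.2×10⁻³ Pa/m

Coriolis parameter at 74°N:
f = 2Ω sin φ = 2 × 7.29×10⁻⁵ × sin 74° = 1.40×10⁻⁴ s⁻¹
Geostrophic balance rearranged: |∂P/∂n| = f ρ V_g
|∂P/∂n| = 1.40×10⁻⁴ × 0.755 × 49.0 = 5.18×10⁻³ Pa/m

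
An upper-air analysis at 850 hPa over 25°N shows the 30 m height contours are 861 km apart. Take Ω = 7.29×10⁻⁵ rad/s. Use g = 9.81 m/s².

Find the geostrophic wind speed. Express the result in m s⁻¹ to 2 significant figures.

Coriolis parameter at 25°N:
f = 2Ω sin φ = 2 × 7.29×10⁻⁵ × sin 25° = 6.16×10⁻⁵ s⁻¹
Height gradient: |∂Z/∂n| = 30 m / 861000 m = 3.48×10⁻⁵
On a pressure surface, geostrophic balance gives V_g = (g/f)|∂Z/∂n|:
V_g = 9.81 × 3.48×10⁻⁵ / 6.16×10⁻⁵ = 5.55 m/s

5.5 m s⁻¹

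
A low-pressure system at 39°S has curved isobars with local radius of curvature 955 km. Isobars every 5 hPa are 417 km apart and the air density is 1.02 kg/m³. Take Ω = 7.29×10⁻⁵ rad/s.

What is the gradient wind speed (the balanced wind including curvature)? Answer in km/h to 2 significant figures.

Coriolis parameter at 39°S:
f = 2Ω sin φ = 2 × 7.29×10⁻⁵ × sin 39° = 9.18×10⁻⁵ s⁻¹
Pressure gradient: |∂P/∂n| = 500 Pa / 417000 m = 1.20×10⁻³ Pa/m
Geostrophic speed: V_g = |∂P/∂n|/(fρ) = 1.20×10⁻³/(9.18×10⁻⁵ × 1.02) = 12.8 m/s
Around a low, centrifugal force acts outward with Coriolis, so pressure-gradient force balances both:
(1/ρ)|∂P/∂n| = fV + V²/R  →  V² + fR·V − fR·V_g = 0
With fR = 9.18×10⁻⁵ × 955×10³ m = 87.6 m/s:
V = [−fR + √((fR)² + 4 fR V_g)]/2 = [−87.6 + √(87.6² + 4×87.6×12.8)]/2 = 11.3 m/s
Subgeostrophic (V < V_g = 12.8 m/s), as expected around a low.
Converting: 11.3 m/s × 3.6 = 41 km/h

41 km/h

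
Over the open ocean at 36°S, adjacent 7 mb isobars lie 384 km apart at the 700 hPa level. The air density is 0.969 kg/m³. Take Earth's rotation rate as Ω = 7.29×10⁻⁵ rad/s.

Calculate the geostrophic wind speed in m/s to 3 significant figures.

Coriolis parameter at 36°S:
f = 2Ω sin φ = 2 × 7.29×10⁻⁵ × sin 36° = 8.57×10⁻⁵ s⁻¹
Pressure gradient: |∂P/∂n| = 700 Pa / 384000 m = 1.82×10⁻³ Pa/m
Geostrophic balance (pressure-gradient force = Coriolis force):
V_g = (1/(fρ)) |∂P/∂n| = 1.82×10⁻³ / (8.57×10⁻⁵ × 0.969) = 22.0 m/s

22.0 m/s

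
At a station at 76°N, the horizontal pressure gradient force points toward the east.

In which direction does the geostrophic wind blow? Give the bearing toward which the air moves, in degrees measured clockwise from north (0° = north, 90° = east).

The pressure-gradient force points toward the east (bearing 090°).
Geostrophic balance: in the Northern Hemisphere the Coriolis force deflects motion to the right, so the geostrophic wind blows 90° to the right of the pressure-gradient force (low pressure on the left).
Rotating 090° by 90° clockwise gives 180° — the wind blows toward the south.

180°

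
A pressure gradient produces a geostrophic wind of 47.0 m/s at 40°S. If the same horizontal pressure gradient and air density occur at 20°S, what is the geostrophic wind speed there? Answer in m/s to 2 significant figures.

88 m/s

With the same pressure gradient and density, V_g ∝ 1/f ∝ 1/sin φ.
V₂ = V₁ · sin φ₁ / sin φ₂ = 47.0 × sin 40° / sin 20°
V₂ = 47.0 × 0.6428/0.3420 = 88 m/s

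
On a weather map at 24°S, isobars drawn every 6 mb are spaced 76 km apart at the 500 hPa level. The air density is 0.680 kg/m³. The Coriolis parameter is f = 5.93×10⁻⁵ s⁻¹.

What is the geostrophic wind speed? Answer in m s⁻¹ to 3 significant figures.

196 m s⁻¹

Pressure gradient: |∂P/∂n| = 600 Pa / 76000 m = 7.89×10⁻³ Pa/m
Geostrophic balance (pressure-gradient force = Coriolis force):
V_g = (1/(fρ)) |∂P/∂n| = 7.89×10⁻³ / (5.93×10⁻⁵ × 0.680) = 196 m/s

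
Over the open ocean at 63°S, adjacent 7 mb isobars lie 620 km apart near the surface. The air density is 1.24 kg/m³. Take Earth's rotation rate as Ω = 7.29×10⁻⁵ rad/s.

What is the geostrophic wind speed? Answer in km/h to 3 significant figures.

Coriolis parameter at 63°S:
f = 2Ω sin φ = 2 × 7.29×10⁻⁵ × sin 63° = 1.30×10⁻⁴ s⁻¹
Pressure gradient: |∂P/∂n| = 700 Pa / 620000 m = 1.13×10⁻³ Pa/m
Geostrophic balance (pressure-gradient force = Coriolis force):
V_g = (1/(fρ)) |∂P/∂n| = 1.13×10⁻³ / (1.30×10⁻⁴ × 1.24) = 7.01 m/s
Converting: 7.01 m/s × 3.6 = 25.2 km/h

25.2 km/h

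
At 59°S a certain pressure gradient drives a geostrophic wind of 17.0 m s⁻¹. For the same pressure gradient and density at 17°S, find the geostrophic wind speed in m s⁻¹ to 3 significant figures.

49.8 m s⁻¹

With the same pressure gradient and density, V_g ∝ 1/f ∝ 1/sin φ.
V₂ = V₁ · sin φ₁ / sin φ₂ = 17.0 × sin 59° / sin 17°
V₂ = 17.0 × 0.8572/0.2924 = 49.8 m s⁻¹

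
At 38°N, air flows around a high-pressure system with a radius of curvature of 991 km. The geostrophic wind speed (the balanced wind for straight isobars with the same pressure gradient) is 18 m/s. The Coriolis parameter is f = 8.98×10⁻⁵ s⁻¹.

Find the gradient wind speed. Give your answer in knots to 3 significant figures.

Around a high, pressure-gradient force acts outward with centrifugal, so Coriolis balances both:
fV = (1/ρ)|∂P/∂n| + V²/R  →  V² − fR·V + fR·V_g = 0
With fR = 8.98×10⁻⁵ × 991×10³ m = 89.0 m/s:
V = [fR − √((fR)² − 4 fR V_g)]/2 = [89.0 − √(89.0² − 4×89.0×18)]/2 = 25.1 m/s
Supergeostrophic (V > V_g = 18 m/s), as expected around a high.
Converting: 25.1 m/s × 1.944 = 48.7 knots

48.7 knots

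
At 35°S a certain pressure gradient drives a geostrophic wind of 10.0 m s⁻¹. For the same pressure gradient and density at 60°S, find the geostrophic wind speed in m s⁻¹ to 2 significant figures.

With the same pressure gradient and density, V_g ∝ 1/f ∝ 1/sin φ.
V₂ = V₁ · sin φ₁ / sin φ₂ = 10.0 × sin 35° / sin 60°
V₂ = 10.0 × 0.5736/0.8660 = 6.6 m s⁻¹

6.6 m s⁻¹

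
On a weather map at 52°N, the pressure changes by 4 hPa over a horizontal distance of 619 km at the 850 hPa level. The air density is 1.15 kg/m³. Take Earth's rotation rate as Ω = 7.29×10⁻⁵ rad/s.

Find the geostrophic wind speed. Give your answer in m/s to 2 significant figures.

4.9 m/s

Coriolis parameter at 52°N:
f = 2Ω sin φ = 2 × 7.29×10⁻⁵ × sin 52° = 1.15×10⁻⁴ s⁻¹
Pressure gradient: |∂P/∂n| = 400 Pa / 619000 m = 6.46×10⁻⁴ Pa/m
Geostrophic balance (pressure-gradient force = Coriolis force):
V_g = (1/(fρ)) |∂P/∂n| = 6.46×10⁻⁴ / (1.15×10⁻⁴ × 1.15) = 4.89 m/s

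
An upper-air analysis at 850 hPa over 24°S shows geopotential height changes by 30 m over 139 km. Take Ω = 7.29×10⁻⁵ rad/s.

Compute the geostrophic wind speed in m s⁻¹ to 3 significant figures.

35.7 m s⁻¹

Coriolis parameter at 24°S:
f = 2Ω sin φ = 2 × 7.29×10⁻⁵ × sin 24° = 5.93×10⁻⁵ s⁻¹
Height gradient: |∂Z/∂n| = 30 m / 139000 m = 2.16×10⁻⁴
On a pressure surface, geostrophic balance gives V_g = (g/f)|∂Z/∂n|:
V_g = 9.81 × 2.16×10⁻⁴ / 5.93×10⁻⁵ = 35.7 m/s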